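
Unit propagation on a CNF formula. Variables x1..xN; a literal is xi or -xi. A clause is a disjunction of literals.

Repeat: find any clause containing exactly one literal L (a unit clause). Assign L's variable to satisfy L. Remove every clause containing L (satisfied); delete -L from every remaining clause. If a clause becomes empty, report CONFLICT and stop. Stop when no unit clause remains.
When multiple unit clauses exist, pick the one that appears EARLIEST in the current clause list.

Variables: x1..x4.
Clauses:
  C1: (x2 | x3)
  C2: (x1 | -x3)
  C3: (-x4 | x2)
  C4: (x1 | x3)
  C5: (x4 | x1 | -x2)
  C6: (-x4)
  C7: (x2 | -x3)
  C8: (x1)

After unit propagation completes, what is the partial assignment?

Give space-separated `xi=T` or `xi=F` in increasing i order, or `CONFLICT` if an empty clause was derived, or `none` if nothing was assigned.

unit clause [-4] forces x4=F; simplify:
  drop 4 from [4, 1, -2] -> [1, -2]
  satisfied 2 clause(s); 6 remain; assigned so far: [4]
unit clause [1] forces x1=T; simplify:
  satisfied 4 clause(s); 2 remain; assigned so far: [1, 4]

Answer: x1=T x4=F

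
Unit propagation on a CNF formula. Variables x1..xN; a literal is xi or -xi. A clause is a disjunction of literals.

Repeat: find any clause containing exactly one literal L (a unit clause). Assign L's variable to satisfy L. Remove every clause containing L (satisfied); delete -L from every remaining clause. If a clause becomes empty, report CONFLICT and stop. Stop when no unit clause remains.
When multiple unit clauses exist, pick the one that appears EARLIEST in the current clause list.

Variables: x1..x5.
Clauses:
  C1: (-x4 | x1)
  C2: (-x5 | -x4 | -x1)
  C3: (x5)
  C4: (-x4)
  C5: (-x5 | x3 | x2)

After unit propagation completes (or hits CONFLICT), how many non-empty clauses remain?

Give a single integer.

Answer: 1

Derivation:
unit clause [5] forces x5=T; simplify:
  drop -5 from [-5, -4, -1] -> [-4, -1]
  drop -5 from [-5, 3, 2] -> [3, 2]
  satisfied 1 clause(s); 4 remain; assigned so far: [5]
unit clause [-4] forces x4=F; simplify:
  satisfied 3 clause(s); 1 remain; assigned so far: [4, 5]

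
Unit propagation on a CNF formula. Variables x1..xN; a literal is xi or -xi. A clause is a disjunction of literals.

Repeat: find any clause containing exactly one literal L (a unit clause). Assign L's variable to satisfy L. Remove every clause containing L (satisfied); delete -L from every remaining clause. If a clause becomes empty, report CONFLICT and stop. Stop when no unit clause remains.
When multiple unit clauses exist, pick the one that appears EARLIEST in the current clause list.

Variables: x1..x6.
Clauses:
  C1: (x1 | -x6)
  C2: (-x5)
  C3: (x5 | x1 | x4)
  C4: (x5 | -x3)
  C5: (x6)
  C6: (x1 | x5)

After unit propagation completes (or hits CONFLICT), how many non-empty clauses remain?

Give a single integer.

unit clause [-5] forces x5=F; simplify:
  drop 5 from [5, 1, 4] -> [1, 4]
  drop 5 from [5, -3] -> [-3]
  drop 5 from [1, 5] -> [1]
  satisfied 1 clause(s); 5 remain; assigned so far: [5]
unit clause [-3] forces x3=F; simplify:
  satisfied 1 clause(s); 4 remain; assigned so far: [3, 5]
unit clause [6] forces x6=T; simplify:
  drop -6 from [1, -6] -> [1]
  satisfied 1 clause(s); 3 remain; assigned so far: [3, 5, 6]
unit clause [1] forces x1=T; simplify:
  satisfied 3 clause(s); 0 remain; assigned so far: [1, 3, 5, 6]

Answer: 0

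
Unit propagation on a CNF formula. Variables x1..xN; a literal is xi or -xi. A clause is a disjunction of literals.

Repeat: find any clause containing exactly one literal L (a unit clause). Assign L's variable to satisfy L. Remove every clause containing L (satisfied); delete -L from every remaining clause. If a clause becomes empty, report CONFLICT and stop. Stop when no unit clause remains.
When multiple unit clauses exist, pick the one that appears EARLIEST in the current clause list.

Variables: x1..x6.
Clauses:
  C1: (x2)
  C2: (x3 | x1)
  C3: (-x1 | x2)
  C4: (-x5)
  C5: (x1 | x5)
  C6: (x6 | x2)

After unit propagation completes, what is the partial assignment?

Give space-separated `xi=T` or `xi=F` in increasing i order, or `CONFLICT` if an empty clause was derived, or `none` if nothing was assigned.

unit clause [2] forces x2=T; simplify:
  satisfied 3 clause(s); 3 remain; assigned so far: [2]
unit clause [-5] forces x5=F; simplify:
  drop 5 from [1, 5] -> [1]
  satisfied 1 clause(s); 2 remain; assigned so far: [2, 5]
unit clause [1] forces x1=T; simplify:
  satisfied 2 clause(s); 0 remain; assigned so far: [1, 2, 5]

Answer: x1=T x2=T x5=F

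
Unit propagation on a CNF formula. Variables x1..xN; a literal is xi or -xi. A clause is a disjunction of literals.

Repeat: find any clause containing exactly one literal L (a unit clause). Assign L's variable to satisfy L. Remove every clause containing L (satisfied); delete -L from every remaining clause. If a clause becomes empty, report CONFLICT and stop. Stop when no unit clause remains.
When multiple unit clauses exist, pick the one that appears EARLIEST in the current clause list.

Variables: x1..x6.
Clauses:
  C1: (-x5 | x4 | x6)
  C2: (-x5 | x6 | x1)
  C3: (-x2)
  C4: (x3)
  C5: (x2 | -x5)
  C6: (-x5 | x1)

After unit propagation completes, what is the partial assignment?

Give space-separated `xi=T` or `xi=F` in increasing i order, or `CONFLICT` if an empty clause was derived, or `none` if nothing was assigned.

Answer: x2=F x3=T x5=F

Derivation:
unit clause [-2] forces x2=F; simplify:
  drop 2 from [2, -5] -> [-5]
  satisfied 1 clause(s); 5 remain; assigned so far: [2]
unit clause [3] forces x3=T; simplify:
  satisfied 1 clause(s); 4 remain; assigned so far: [2, 3]
unit clause [-5] forces x5=F; simplify:
  satisfied 4 clause(s); 0 remain; assigned so far: [2, 3, 5]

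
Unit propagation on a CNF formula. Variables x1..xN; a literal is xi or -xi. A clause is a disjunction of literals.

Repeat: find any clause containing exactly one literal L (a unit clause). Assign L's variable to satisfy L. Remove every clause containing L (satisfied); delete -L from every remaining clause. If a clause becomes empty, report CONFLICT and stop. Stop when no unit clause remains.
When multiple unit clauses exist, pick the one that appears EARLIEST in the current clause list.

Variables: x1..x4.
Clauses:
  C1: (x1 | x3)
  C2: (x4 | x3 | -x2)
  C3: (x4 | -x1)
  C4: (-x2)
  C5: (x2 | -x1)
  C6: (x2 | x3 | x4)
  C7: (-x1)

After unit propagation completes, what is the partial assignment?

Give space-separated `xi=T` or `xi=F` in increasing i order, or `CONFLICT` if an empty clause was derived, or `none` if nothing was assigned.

unit clause [-2] forces x2=F; simplify:
  drop 2 from [2, -1] -> [-1]
  drop 2 from [2, 3, 4] -> [3, 4]
  satisfied 2 clause(s); 5 remain; assigned so far: [2]
unit clause [-1] forces x1=F; simplify:
  drop 1 from [1, 3] -> [3]
  satisfied 3 clause(s); 2 remain; assigned so far: [1, 2]
unit clause [3] forces x3=T; simplify:
  satisfied 2 clause(s); 0 remain; assigned so far: [1, 2, 3]

Answer: x1=F x2=F x3=T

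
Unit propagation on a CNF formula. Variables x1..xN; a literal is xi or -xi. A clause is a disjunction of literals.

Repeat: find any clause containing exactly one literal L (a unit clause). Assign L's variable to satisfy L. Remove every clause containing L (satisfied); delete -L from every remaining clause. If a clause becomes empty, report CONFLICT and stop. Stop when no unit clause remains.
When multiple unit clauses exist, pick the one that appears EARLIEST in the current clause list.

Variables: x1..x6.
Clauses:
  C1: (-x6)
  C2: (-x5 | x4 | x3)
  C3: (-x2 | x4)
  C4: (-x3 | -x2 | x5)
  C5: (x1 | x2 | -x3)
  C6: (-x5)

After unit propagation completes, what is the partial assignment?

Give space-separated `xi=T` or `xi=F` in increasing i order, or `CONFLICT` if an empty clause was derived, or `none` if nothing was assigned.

unit clause [-6] forces x6=F; simplify:
  satisfied 1 clause(s); 5 remain; assigned so far: [6]
unit clause [-5] forces x5=F; simplify:
  drop 5 from [-3, -2, 5] -> [-3, -2]
  satisfied 2 clause(s); 3 remain; assigned so far: [5, 6]

Answer: x5=F x6=F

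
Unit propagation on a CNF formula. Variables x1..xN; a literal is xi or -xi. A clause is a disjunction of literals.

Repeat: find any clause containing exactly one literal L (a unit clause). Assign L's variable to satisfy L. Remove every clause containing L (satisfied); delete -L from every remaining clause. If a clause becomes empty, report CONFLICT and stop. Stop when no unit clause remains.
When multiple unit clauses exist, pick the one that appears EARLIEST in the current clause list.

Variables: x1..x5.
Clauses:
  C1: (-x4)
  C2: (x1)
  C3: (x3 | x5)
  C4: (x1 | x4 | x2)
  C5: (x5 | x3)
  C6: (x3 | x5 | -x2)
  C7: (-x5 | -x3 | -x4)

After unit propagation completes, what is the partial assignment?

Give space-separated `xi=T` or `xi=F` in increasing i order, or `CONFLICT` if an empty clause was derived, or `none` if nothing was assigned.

unit clause [-4] forces x4=F; simplify:
  drop 4 from [1, 4, 2] -> [1, 2]
  satisfied 2 clause(s); 5 remain; assigned so far: [4]
unit clause [1] forces x1=T; simplify:
  satisfied 2 clause(s); 3 remain; assigned so far: [1, 4]

Answer: x1=T x4=F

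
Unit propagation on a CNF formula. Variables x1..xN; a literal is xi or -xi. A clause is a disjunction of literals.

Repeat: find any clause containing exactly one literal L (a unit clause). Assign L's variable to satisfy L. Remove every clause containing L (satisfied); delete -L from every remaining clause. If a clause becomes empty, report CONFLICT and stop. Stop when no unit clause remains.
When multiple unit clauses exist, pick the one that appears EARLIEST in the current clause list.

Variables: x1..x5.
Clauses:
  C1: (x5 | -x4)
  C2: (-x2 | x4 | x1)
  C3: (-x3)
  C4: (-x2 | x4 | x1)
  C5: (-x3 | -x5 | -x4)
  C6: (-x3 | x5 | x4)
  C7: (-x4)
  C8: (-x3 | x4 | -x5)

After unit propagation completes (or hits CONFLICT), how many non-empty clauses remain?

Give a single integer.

Answer: 2

Derivation:
unit clause [-3] forces x3=F; simplify:
  satisfied 4 clause(s); 4 remain; assigned so far: [3]
unit clause [-4] forces x4=F; simplify:
  drop 4 from [-2, 4, 1] -> [-2, 1]
  drop 4 from [-2, 4, 1] -> [-2, 1]
  satisfied 2 clause(s); 2 remain; assigned so far: [3, 4]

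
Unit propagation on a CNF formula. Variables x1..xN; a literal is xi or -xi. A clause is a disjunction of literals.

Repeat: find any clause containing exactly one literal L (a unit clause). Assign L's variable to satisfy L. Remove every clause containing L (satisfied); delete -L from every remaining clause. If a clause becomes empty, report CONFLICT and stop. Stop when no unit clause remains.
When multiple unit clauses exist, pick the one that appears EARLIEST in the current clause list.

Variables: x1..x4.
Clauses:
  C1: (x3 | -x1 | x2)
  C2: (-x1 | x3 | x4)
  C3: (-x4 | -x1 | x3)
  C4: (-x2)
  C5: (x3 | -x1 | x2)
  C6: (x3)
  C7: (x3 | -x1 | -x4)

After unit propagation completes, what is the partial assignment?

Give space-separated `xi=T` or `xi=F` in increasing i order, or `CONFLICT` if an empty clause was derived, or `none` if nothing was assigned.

unit clause [-2] forces x2=F; simplify:
  drop 2 from [3, -1, 2] -> [3, -1]
  drop 2 from [3, -1, 2] -> [3, -1]
  satisfied 1 clause(s); 6 remain; assigned so far: [2]
unit clause [3] forces x3=T; simplify:
  satisfied 6 clause(s); 0 remain; assigned so far: [2, 3]

Answer: x2=F x3=T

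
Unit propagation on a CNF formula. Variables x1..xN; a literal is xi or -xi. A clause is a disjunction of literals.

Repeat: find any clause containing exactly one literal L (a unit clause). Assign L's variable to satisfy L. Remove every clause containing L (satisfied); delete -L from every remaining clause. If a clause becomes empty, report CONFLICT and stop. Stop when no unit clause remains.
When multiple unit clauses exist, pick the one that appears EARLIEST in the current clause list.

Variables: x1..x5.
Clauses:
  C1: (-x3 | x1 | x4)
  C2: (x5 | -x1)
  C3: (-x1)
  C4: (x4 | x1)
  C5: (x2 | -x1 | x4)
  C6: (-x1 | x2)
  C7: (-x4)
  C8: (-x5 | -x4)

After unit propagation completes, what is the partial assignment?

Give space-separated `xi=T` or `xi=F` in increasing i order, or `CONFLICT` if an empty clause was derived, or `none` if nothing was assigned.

Answer: CONFLICT

Derivation:
unit clause [-1] forces x1=F; simplify:
  drop 1 from [-3, 1, 4] -> [-3, 4]
  drop 1 from [4, 1] -> [4]
  satisfied 4 clause(s); 4 remain; assigned so far: [1]
unit clause [4] forces x4=T; simplify:
  drop -4 from [-4] -> [] (empty!)
  drop -4 from [-5, -4] -> [-5]
  satisfied 2 clause(s); 2 remain; assigned so far: [1, 4]
CONFLICT (empty clause)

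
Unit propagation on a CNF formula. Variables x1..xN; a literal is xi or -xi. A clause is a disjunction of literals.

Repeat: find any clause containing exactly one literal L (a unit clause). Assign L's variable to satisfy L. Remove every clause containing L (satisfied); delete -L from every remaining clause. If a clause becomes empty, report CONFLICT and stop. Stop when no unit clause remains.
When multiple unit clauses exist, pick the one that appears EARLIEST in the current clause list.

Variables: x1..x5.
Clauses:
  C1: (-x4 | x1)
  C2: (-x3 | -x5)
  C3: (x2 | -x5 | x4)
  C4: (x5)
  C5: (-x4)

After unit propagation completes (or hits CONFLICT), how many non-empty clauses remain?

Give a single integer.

unit clause [5] forces x5=T; simplify:
  drop -5 from [-3, -5] -> [-3]
  drop -5 from [2, -5, 4] -> [2, 4]
  satisfied 1 clause(s); 4 remain; assigned so far: [5]
unit clause [-3] forces x3=F; simplify:
  satisfied 1 clause(s); 3 remain; assigned so far: [3, 5]
unit clause [-4] forces x4=F; simplify:
  drop 4 from [2, 4] -> [2]
  satisfied 2 clause(s); 1 remain; assigned so far: [3, 4, 5]
unit clause [2] forces x2=T; simplify:
  satisfied 1 clause(s); 0 remain; assigned so far: [2, 3, 4, 5]

Answer: 0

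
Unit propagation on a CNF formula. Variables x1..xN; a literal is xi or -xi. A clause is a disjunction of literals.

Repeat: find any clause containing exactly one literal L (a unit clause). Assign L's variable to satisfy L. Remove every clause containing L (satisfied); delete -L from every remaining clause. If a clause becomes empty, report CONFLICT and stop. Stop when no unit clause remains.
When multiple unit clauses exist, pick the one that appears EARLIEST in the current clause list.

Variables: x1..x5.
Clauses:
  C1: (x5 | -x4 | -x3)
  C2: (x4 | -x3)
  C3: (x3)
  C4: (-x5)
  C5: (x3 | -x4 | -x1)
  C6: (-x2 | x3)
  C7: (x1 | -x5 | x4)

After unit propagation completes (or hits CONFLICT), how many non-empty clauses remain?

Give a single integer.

Answer: 0

Derivation:
unit clause [3] forces x3=T; simplify:
  drop -3 from [5, -4, -3] -> [5, -4]
  drop -3 from [4, -3] -> [4]
  satisfied 3 clause(s); 4 remain; assigned so far: [3]
unit clause [4] forces x4=T; simplify:
  drop -4 from [5, -4] -> [5]
  satisfied 2 clause(s); 2 remain; assigned so far: [3, 4]
unit clause [5] forces x5=T; simplify:
  drop -5 from [-5] -> [] (empty!)
  satisfied 1 clause(s); 1 remain; assigned so far: [3, 4, 5]
CONFLICT (empty clause)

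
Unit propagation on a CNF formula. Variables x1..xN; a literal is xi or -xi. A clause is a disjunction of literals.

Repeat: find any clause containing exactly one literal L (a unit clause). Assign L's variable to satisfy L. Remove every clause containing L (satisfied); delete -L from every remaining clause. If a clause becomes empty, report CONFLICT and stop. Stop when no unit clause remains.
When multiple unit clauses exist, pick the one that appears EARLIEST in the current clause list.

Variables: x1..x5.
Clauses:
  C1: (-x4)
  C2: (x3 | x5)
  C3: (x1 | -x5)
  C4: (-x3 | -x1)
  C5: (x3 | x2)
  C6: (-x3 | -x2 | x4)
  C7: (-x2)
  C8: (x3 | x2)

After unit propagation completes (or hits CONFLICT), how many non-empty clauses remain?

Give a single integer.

Answer: 0

Derivation:
unit clause [-4] forces x4=F; simplify:
  drop 4 from [-3, -2, 4] -> [-3, -2]
  satisfied 1 clause(s); 7 remain; assigned so far: [4]
unit clause [-2] forces x2=F; simplify:
  drop 2 from [3, 2] -> [3]
  drop 2 from [3, 2] -> [3]
  satisfied 2 clause(s); 5 remain; assigned so far: [2, 4]
unit clause [3] forces x3=T; simplify:
  drop -3 from [-3, -1] -> [-1]
  satisfied 3 clause(s); 2 remain; assigned so far: [2, 3, 4]
unit clause [-1] forces x1=F; simplify:
  drop 1 from [1, -5] -> [-5]
  satisfied 1 clause(s); 1 remain; assigned so far: [1, 2, 3, 4]
unit clause [-5] forces x5=F; simplify:
  satisfied 1 clause(s); 0 remain; assigned so far: [1, 2, 3, 4, 5]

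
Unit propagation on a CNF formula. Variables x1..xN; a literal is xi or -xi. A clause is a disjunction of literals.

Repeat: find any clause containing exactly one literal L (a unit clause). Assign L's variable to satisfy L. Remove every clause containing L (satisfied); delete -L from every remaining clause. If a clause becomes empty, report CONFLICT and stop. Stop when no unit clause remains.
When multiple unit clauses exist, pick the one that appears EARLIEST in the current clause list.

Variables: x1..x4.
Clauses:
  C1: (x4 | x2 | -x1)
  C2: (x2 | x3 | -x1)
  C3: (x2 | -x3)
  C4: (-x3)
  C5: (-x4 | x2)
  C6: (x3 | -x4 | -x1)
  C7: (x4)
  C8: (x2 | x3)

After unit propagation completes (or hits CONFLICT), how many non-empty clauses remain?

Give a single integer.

unit clause [-3] forces x3=F; simplify:
  drop 3 from [2, 3, -1] -> [2, -1]
  drop 3 from [3, -4, -1] -> [-4, -1]
  drop 3 from [2, 3] -> [2]
  satisfied 2 clause(s); 6 remain; assigned so far: [3]
unit clause [4] forces x4=T; simplify:
  drop -4 from [-4, 2] -> [2]
  drop -4 from [-4, -1] -> [-1]
  satisfied 2 clause(s); 4 remain; assigned so far: [3, 4]
unit clause [2] forces x2=T; simplify:
  satisfied 3 clause(s); 1 remain; assigned so far: [2, 3, 4]
unit clause [-1] forces x1=F; simplify:
  satisfied 1 clause(s); 0 remain; assigned so far: [1, 2, 3, 4]

Answer: 0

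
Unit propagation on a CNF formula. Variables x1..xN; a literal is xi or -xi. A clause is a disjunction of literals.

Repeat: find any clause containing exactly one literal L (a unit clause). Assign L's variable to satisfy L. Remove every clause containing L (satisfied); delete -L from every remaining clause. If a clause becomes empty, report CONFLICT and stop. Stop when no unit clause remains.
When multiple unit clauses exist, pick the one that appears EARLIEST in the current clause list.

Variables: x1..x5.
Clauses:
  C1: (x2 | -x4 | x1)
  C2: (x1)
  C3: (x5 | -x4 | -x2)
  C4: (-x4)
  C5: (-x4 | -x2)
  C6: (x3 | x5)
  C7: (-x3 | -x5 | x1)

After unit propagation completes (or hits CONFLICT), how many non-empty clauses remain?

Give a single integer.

unit clause [1] forces x1=T; simplify:
  satisfied 3 clause(s); 4 remain; assigned so far: [1]
unit clause [-4] forces x4=F; simplify:
  satisfied 3 clause(s); 1 remain; assigned so far: [1, 4]

Answer: 1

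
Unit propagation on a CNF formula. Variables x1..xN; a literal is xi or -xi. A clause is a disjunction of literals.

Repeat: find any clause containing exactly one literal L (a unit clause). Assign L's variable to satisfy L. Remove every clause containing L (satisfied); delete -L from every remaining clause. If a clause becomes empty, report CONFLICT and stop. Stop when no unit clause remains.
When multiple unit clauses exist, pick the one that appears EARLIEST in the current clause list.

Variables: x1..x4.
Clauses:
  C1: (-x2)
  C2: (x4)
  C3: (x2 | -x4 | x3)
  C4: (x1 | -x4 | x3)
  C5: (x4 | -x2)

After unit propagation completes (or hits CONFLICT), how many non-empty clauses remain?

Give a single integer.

unit clause [-2] forces x2=F; simplify:
  drop 2 from [2, -4, 3] -> [-4, 3]
  satisfied 2 clause(s); 3 remain; assigned so far: [2]
unit clause [4] forces x4=T; simplify:
  drop -4 from [-4, 3] -> [3]
  drop -4 from [1, -4, 3] -> [1, 3]
  satisfied 1 clause(s); 2 remain; assigned so far: [2, 4]
unit clause [3] forces x3=T; simplify:
  satisfied 2 clause(s); 0 remain; assigned so far: [2, 3, 4]

Answer: 0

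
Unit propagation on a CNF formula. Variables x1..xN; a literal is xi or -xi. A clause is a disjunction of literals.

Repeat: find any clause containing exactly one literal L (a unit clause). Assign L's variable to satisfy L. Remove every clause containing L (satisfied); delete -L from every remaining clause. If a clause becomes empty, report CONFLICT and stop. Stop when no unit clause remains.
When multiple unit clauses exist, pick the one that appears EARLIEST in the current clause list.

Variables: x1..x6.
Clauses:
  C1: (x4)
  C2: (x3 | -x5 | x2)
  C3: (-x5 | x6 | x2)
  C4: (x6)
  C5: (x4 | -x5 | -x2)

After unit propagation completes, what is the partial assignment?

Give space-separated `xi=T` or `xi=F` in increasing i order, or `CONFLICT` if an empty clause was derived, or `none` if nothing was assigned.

Answer: x4=T x6=T

Derivation:
unit clause [4] forces x4=T; simplify:
  satisfied 2 clause(s); 3 remain; assigned so far: [4]
unit clause [6] forces x6=T; simplify:
  satisfied 2 clause(s); 1 remain; assigned so far: [4, 6]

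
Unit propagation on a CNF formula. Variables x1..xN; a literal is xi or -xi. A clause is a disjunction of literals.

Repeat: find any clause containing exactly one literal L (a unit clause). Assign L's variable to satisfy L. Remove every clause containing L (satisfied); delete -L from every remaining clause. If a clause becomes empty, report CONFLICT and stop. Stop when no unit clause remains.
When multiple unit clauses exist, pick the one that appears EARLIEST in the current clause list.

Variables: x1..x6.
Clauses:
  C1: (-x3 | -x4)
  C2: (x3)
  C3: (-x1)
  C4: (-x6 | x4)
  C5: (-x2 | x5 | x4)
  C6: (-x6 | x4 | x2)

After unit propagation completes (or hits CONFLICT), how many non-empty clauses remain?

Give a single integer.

Answer: 1

Derivation:
unit clause [3] forces x3=T; simplify:
  drop -3 from [-3, -4] -> [-4]
  satisfied 1 clause(s); 5 remain; assigned so far: [3]
unit clause [-4] forces x4=F; simplify:
  drop 4 from [-6, 4] -> [-6]
  drop 4 from [-2, 5, 4] -> [-2, 5]
  drop 4 from [-6, 4, 2] -> [-6, 2]
  satisfied 1 clause(s); 4 remain; assigned so far: [3, 4]
unit clause [-1] forces x1=F; simplify:
  satisfied 1 clause(s); 3 remain; assigned so far: [1, 3, 4]
unit clause [-6] forces x6=F; simplify:
  satisfied 2 clause(s); 1 remain; assigned so far: [1, 3, 4, 6]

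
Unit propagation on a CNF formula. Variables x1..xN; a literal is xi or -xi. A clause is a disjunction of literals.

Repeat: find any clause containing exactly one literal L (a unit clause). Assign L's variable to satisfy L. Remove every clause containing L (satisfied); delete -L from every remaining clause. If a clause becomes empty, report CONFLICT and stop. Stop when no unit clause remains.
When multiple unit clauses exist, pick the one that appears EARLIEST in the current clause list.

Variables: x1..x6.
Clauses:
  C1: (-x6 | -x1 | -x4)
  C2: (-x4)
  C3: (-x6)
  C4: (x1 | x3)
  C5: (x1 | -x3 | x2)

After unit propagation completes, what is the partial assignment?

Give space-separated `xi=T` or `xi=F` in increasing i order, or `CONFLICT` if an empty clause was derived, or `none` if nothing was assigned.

Answer: x4=F x6=F

Derivation:
unit clause [-4] forces x4=F; simplify:
  satisfied 2 clause(s); 3 remain; assigned so far: [4]
unit clause [-6] forces x6=F; simplify:
  satisfied 1 clause(s); 2 remain; assigned so far: [4, 6]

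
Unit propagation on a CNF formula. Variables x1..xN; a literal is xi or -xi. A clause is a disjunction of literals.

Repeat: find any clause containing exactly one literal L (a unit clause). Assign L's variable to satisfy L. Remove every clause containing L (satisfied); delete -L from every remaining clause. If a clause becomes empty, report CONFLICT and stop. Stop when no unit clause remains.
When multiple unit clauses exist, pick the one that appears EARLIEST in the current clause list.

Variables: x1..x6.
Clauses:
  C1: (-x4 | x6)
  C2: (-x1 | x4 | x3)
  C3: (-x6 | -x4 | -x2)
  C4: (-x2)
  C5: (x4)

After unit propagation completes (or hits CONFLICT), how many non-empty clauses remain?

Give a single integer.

Answer: 0

Derivation:
unit clause [-2] forces x2=F; simplify:
  satisfied 2 clause(s); 3 remain; assigned so far: [2]
unit clause [4] forces x4=T; simplify:
  drop -4 from [-4, 6] -> [6]
  satisfied 2 clause(s); 1 remain; assigned so far: [2, 4]
unit clause [6] forces x6=T; simplify:
  satisfied 1 clause(s); 0 remain; assigned so far: [2, 4, 6]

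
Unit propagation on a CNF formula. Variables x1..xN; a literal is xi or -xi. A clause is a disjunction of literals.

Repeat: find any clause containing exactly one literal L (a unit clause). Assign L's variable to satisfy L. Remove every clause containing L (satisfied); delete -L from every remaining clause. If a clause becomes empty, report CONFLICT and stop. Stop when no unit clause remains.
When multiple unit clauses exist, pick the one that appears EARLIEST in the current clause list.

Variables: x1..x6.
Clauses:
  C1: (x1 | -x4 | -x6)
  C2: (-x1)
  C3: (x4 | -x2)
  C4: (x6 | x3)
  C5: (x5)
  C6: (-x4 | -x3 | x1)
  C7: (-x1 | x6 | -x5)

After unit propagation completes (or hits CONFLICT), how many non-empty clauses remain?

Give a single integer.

Answer: 4

Derivation:
unit clause [-1] forces x1=F; simplify:
  drop 1 from [1, -4, -6] -> [-4, -6]
  drop 1 from [-4, -3, 1] -> [-4, -3]
  satisfied 2 clause(s); 5 remain; assigned so far: [1]
unit clause [5] forces x5=T; simplify:
  satisfied 1 clause(s); 4 remain; assigned so far: [1, 5]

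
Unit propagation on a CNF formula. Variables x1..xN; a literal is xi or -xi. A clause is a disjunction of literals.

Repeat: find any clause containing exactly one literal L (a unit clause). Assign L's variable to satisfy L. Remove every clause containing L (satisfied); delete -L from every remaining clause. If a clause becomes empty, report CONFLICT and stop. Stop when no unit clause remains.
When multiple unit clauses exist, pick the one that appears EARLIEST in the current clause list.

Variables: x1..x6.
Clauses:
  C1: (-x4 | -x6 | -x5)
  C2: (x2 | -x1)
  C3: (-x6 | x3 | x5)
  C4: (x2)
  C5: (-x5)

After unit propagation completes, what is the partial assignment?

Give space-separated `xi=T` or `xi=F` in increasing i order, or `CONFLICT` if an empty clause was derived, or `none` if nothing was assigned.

Answer: x2=T x5=F

Derivation:
unit clause [2] forces x2=T; simplify:
  satisfied 2 clause(s); 3 remain; assigned so far: [2]
unit clause [-5] forces x5=F; simplify:
  drop 5 from [-6, 3, 5] -> [-6, 3]
  satisfied 2 clause(s); 1 remain; assigned so far: [2, 5]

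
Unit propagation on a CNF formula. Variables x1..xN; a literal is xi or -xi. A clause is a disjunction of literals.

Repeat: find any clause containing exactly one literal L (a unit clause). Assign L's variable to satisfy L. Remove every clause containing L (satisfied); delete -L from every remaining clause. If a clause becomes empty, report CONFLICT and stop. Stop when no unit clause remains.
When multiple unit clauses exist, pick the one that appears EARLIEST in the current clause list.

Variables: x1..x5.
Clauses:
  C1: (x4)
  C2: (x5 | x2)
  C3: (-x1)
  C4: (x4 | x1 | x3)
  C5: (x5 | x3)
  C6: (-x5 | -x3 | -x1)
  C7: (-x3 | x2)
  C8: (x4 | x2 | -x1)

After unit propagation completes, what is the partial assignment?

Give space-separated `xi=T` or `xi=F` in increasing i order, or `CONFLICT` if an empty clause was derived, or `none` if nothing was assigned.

unit clause [4] forces x4=T; simplify:
  satisfied 3 clause(s); 5 remain; assigned so far: [4]
unit clause [-1] forces x1=F; simplify:
  satisfied 2 clause(s); 3 remain; assigned so far: [1, 4]

Answer: x1=F x4=T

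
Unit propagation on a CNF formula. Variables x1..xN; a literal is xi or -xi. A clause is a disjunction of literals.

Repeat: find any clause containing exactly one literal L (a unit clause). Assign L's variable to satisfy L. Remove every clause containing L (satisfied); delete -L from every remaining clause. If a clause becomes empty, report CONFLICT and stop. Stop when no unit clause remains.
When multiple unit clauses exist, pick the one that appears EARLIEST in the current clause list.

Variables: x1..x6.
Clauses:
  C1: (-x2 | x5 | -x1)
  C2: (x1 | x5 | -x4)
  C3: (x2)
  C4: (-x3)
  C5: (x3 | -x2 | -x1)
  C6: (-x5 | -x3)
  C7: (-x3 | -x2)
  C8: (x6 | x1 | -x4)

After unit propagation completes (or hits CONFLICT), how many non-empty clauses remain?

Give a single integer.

Answer: 2

Derivation:
unit clause [2] forces x2=T; simplify:
  drop -2 from [-2, 5, -1] -> [5, -1]
  drop -2 from [3, -2, -1] -> [3, -1]
  drop -2 from [-3, -2] -> [-3]
  satisfied 1 clause(s); 7 remain; assigned so far: [2]
unit clause [-3] forces x3=F; simplify:
  drop 3 from [3, -1] -> [-1]
  satisfied 3 clause(s); 4 remain; assigned so far: [2, 3]
unit clause [-1] forces x1=F; simplify:
  drop 1 from [1, 5, -4] -> [5, -4]
  drop 1 from [6, 1, -4] -> [6, -4]
  satisfied 2 clause(s); 2 remain; assigned so far: [1, 2, 3]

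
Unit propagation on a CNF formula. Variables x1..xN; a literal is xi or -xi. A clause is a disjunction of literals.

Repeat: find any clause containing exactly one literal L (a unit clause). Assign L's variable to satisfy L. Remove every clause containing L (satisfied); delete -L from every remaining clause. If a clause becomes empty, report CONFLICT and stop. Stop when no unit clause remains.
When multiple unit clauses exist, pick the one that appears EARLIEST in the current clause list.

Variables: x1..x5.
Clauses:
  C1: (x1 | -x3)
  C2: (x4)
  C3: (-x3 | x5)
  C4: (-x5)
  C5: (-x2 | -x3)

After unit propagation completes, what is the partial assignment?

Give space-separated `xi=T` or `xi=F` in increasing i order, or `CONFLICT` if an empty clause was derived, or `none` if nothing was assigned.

Answer: x3=F x4=T x5=F

Derivation:
unit clause [4] forces x4=T; simplify:
  satisfied 1 clause(s); 4 remain; assigned so far: [4]
unit clause [-5] forces x5=F; simplify:
  drop 5 from [-3, 5] -> [-3]
  satisfied 1 clause(s); 3 remain; assigned so far: [4, 5]
unit clause [-3] forces x3=F; simplify:
  satisfied 3 clause(s); 0 remain; assigned so far: [3, 4, 5]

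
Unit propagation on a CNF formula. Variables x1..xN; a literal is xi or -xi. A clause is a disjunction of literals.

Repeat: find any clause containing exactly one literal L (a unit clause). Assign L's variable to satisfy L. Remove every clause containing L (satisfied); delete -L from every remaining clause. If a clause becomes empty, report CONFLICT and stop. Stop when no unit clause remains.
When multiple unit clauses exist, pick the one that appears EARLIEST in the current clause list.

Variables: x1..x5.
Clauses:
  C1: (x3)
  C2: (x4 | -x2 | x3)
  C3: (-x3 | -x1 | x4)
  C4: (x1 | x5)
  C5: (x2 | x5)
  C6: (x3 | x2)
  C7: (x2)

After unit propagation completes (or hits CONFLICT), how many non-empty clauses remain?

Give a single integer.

Answer: 2

Derivation:
unit clause [3] forces x3=T; simplify:
  drop -3 from [-3, -1, 4] -> [-1, 4]
  satisfied 3 clause(s); 4 remain; assigned so far: [3]
unit clause [2] forces x2=T; simplify:
  satisfied 2 clause(s); 2 remain; assigned so far: [2, 3]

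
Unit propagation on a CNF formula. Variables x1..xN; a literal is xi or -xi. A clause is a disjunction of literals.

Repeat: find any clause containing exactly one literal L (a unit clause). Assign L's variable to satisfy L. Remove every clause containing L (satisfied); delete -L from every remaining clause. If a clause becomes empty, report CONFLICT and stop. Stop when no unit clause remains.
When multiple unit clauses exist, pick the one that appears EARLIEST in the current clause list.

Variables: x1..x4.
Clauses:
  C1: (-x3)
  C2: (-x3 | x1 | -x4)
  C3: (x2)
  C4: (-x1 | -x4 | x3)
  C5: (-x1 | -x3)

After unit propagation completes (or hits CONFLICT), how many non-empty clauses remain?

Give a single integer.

Answer: 1

Derivation:
unit clause [-3] forces x3=F; simplify:
  drop 3 from [-1, -4, 3] -> [-1, -4]
  satisfied 3 clause(s); 2 remain; assigned so far: [3]
unit clause [2] forces x2=T; simplify:
  satisfied 1 clause(s); 1 remain; assigned so far: [2, 3]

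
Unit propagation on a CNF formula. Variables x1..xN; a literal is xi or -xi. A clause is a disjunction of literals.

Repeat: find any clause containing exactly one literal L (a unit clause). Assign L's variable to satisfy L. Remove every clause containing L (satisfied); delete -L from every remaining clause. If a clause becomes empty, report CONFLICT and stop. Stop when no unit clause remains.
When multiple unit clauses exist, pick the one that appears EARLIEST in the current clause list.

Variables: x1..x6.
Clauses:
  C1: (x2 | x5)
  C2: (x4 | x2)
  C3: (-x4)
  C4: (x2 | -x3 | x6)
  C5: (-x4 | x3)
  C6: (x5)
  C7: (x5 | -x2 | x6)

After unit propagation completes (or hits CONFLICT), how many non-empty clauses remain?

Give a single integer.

unit clause [-4] forces x4=F; simplify:
  drop 4 from [4, 2] -> [2]
  satisfied 2 clause(s); 5 remain; assigned so far: [4]
unit clause [2] forces x2=T; simplify:
  drop -2 from [5, -2, 6] -> [5, 6]
  satisfied 3 clause(s); 2 remain; assigned so far: [2, 4]
unit clause [5] forces x5=T; simplify:
  satisfied 2 clause(s); 0 remain; assigned so far: [2, 4, 5]

Answer: 0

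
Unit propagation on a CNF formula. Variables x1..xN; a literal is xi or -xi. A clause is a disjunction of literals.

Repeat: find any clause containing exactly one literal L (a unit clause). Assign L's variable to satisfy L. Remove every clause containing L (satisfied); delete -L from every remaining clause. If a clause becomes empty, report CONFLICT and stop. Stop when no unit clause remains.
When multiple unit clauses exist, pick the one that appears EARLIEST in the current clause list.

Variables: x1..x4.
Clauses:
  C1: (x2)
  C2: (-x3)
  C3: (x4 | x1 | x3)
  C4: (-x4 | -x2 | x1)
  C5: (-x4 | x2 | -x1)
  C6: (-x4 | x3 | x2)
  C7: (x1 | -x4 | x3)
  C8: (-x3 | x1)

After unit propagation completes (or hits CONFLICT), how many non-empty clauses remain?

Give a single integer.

unit clause [2] forces x2=T; simplify:
  drop -2 from [-4, -2, 1] -> [-4, 1]
  satisfied 3 clause(s); 5 remain; assigned so far: [2]
unit clause [-3] forces x3=F; simplify:
  drop 3 from [4, 1, 3] -> [4, 1]
  drop 3 from [1, -4, 3] -> [1, -4]
  satisfied 2 clause(s); 3 remain; assigned so far: [2, 3]

Answer: 3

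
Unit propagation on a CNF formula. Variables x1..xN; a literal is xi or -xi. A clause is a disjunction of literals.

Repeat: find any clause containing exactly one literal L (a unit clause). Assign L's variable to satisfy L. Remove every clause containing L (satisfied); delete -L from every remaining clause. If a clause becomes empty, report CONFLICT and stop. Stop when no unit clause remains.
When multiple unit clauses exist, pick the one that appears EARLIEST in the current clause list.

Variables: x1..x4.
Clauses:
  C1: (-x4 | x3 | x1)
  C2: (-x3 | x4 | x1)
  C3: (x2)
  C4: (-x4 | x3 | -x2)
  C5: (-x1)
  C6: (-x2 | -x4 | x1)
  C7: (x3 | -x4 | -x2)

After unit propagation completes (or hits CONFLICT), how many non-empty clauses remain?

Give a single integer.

unit clause [2] forces x2=T; simplify:
  drop -2 from [-4, 3, -2] -> [-4, 3]
  drop -2 from [-2, -4, 1] -> [-4, 1]
  drop -2 from [3, -4, -2] -> [3, -4]
  satisfied 1 clause(s); 6 remain; assigned so far: [2]
unit clause [-1] forces x1=F; simplify:
  drop 1 from [-4, 3, 1] -> [-4, 3]
  drop 1 from [-3, 4, 1] -> [-3, 4]
  drop 1 from [-4, 1] -> [-4]
  satisfied 1 clause(s); 5 remain; assigned so far: [1, 2]
unit clause [-4] forces x4=F; simplify:
  drop 4 from [-3, 4] -> [-3]
  satisfied 4 clause(s); 1 remain; assigned so far: [1, 2, 4]
unit clause [-3] forces x3=F; simplify:
  satisfied 1 clause(s); 0 remain; assigned so far: [1, 2, 3, 4]

Answer: 0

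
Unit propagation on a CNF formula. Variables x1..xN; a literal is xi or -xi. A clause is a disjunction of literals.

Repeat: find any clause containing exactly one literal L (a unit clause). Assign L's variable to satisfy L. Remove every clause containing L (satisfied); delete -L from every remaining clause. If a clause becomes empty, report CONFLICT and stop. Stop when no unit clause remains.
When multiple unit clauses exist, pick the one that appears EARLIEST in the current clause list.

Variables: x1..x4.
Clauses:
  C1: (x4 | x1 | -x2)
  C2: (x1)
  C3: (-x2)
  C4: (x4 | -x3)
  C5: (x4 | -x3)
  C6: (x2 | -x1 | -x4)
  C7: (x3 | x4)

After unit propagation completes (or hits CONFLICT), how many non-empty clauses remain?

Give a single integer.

Answer: 0

Derivation:
unit clause [1] forces x1=T; simplify:
  drop -1 from [2, -1, -4] -> [2, -4]
  satisfied 2 clause(s); 5 remain; assigned so far: [1]
unit clause [-2] forces x2=F; simplify:
  drop 2 from [2, -4] -> [-4]
  satisfied 1 clause(s); 4 remain; assigned so far: [1, 2]
unit clause [-4] forces x4=F; simplify:
  drop 4 from [4, -3] -> [-3]
  drop 4 from [4, -3] -> [-3]
  drop 4 from [3, 4] -> [3]
  satisfied 1 clause(s); 3 remain; assigned so far: [1, 2, 4]
unit clause [-3] forces x3=F; simplify:
  drop 3 from [3] -> [] (empty!)
  satisfied 2 clause(s); 1 remain; assigned so far: [1, 2, 3, 4]
CONFLICT (empty clause)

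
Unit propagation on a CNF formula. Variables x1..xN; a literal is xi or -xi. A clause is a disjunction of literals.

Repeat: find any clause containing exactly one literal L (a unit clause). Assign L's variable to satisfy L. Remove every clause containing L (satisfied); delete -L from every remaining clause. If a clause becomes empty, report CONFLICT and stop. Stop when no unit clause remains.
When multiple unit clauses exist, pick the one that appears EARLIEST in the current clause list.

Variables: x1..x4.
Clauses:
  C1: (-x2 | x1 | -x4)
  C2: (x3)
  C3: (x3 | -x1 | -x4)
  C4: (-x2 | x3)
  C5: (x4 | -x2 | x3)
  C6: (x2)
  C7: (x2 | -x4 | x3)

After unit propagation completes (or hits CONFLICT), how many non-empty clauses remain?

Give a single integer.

Answer: 1

Derivation:
unit clause [3] forces x3=T; simplify:
  satisfied 5 clause(s); 2 remain; assigned so far: [3]
unit clause [2] forces x2=T; simplify:
  drop -2 from [-2, 1, -4] -> [1, -4]
  satisfied 1 clause(s); 1 remain; assigned so far: [2, 3]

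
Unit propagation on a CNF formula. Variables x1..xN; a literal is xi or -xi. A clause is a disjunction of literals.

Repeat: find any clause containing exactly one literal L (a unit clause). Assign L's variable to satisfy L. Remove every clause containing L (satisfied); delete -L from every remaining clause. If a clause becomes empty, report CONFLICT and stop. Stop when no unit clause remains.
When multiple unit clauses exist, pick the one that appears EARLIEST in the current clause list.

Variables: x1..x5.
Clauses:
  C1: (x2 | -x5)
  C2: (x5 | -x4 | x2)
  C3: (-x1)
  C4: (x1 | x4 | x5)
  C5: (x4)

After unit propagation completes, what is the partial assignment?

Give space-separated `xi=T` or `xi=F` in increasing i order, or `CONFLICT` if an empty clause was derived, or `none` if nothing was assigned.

Answer: x1=F x4=T

Derivation:
unit clause [-1] forces x1=F; simplify:
  drop 1 from [1, 4, 5] -> [4, 5]
  satisfied 1 clause(s); 4 remain; assigned so far: [1]
unit clause [4] forces x4=T; simplify:
  drop -4 from [5, -4, 2] -> [5, 2]
  satisfied 2 clause(s); 2 remain; assigned so far: [1, 4]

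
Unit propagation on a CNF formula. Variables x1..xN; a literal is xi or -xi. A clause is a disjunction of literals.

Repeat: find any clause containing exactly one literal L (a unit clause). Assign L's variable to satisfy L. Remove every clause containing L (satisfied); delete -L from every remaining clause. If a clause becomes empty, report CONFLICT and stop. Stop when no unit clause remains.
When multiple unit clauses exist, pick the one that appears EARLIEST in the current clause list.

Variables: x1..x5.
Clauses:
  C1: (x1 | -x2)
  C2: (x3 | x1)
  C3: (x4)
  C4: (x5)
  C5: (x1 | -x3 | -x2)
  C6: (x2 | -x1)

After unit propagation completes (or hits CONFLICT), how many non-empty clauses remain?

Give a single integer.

unit clause [4] forces x4=T; simplify:
  satisfied 1 clause(s); 5 remain; assigned so far: [4]
unit clause [5] forces x5=T; simplify:
  satisfied 1 clause(s); 4 remain; assigned so far: [4, 5]

Answer: 4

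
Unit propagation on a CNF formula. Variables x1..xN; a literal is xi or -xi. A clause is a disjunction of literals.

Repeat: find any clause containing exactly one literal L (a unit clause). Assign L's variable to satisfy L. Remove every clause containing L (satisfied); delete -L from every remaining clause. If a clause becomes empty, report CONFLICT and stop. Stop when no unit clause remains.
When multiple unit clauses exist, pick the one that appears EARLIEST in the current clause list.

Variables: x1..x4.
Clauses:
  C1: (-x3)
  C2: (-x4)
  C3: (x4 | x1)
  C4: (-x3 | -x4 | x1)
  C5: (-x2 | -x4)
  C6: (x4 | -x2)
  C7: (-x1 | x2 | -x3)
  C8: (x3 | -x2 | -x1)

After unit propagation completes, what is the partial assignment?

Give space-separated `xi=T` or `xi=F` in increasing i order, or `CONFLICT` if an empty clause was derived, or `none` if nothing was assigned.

Answer: x1=T x2=F x3=F x4=F

Derivation:
unit clause [-3] forces x3=F; simplify:
  drop 3 from [3, -2, -1] -> [-2, -1]
  satisfied 3 clause(s); 5 remain; assigned so far: [3]
unit clause [-4] forces x4=F; simplify:
  drop 4 from [4, 1] -> [1]
  drop 4 from [4, -2] -> [-2]
  satisfied 2 clause(s); 3 remain; assigned so far: [3, 4]
unit clause [1] forces x1=T; simplify:
  drop -1 from [-2, -1] -> [-2]
  satisfied 1 clause(s); 2 remain; assigned so far: [1, 3, 4]
unit clause [-2] forces x2=F; simplify:
  satisfied 2 clause(s); 0 remain; assigned so far: [1, 2, 3, 4]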